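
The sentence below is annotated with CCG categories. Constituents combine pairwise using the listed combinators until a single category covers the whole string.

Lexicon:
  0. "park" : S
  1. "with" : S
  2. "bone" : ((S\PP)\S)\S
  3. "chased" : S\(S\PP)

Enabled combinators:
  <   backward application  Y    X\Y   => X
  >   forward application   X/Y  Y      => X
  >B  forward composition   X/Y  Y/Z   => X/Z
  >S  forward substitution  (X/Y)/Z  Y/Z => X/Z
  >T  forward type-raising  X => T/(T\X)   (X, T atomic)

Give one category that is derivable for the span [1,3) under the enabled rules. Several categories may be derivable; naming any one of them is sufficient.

(S\PP)\S

[0,4] S   <
  [0,3] S\PP   <
    [0,1] "park" : S
    [1,3] (S\PP)\S   <
      [1,2] "with" : S
      [2,3] "bone" : ((S\PP)\S)\S
  [3,4] "chased" : S\(S\PP)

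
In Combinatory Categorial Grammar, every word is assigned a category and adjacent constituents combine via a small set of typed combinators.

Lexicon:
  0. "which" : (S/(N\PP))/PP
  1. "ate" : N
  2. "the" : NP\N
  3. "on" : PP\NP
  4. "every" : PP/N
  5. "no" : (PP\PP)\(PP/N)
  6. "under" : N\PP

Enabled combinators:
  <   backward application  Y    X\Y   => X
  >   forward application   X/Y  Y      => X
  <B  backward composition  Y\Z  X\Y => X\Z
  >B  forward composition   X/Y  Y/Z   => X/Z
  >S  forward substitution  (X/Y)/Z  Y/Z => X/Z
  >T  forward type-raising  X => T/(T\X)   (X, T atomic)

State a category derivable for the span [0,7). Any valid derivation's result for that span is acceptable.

S

[0,7] S   >
  [0,4] S/(N\PP)   >
    [0,1] "which" : (S/(N\PP))/PP
    [1,4] PP   <
      [1,2] "ate" : N
      [2,4] PP\N   <B
        [2,3] "the" : NP\N
        [3,4] "on" : PP\NP
  [4,7] N\PP   <B
    [4,6] PP\PP   <
      [4,5] "every" : PP/N
      [5,6] "no" : (PP\PP)\(PP/N)
    [6,7] "under" : N\PP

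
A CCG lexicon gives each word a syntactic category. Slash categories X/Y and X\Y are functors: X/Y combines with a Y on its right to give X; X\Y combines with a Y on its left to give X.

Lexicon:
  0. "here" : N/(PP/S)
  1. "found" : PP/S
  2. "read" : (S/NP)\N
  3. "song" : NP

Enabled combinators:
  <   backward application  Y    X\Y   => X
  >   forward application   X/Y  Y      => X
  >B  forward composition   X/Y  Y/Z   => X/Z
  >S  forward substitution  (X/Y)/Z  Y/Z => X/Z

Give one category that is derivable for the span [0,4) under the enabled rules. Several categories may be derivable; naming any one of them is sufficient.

[0,4] S   >
  [0,3] S/NP   <
    [0,2] N   >
      [0,1] "here" : N/(PP/S)
      [1,2] "found" : PP/S
    [2,3] "read" : (S/NP)\N
  [3,4] "song" : NP

S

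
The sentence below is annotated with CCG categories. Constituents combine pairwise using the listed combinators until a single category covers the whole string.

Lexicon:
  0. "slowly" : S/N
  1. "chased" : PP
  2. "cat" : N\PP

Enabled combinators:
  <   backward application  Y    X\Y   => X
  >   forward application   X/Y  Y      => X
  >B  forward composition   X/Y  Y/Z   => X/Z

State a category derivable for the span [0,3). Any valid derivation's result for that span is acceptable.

[0,3] S   >
  [0,1] "slowly" : S/N
  [1,3] N   <
    [1,2] "chased" : PP
    [2,3] "cat" : N\PP

S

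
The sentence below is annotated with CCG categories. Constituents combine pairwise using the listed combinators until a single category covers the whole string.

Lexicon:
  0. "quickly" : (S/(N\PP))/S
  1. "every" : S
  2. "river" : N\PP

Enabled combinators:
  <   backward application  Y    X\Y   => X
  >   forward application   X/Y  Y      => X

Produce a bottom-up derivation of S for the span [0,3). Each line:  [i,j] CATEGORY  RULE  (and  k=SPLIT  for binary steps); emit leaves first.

[0,1] (S/(N\PP))/S  lex  "quickly"
[1,2] S  lex  "every"
[0,2] S/(N\PP)  >  k=1
[2,3] N\PP  lex  "river"
[0,3] S  >  k=2

[0,3] S   >
  [0,2] S/(N\PP)   >
    [0,1] "quickly" : (S/(N\PP))/S
    [1,2] "every" : S
  [2,3] "river" : N\PP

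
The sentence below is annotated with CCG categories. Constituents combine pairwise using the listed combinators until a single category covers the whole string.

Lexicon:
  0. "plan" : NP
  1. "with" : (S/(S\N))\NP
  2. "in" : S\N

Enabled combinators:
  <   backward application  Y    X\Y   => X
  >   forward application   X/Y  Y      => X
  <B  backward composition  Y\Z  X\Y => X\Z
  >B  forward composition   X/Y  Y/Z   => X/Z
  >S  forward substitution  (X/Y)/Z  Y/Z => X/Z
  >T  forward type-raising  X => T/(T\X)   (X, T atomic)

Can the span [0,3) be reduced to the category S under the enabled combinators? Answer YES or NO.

YES

[0,3] S   >
  [0,2] S/(S\N)   <
    [0,1] "plan" : NP
    [1,2] "with" : (S/(S\N))\NP
  [2,3] "in" : S\N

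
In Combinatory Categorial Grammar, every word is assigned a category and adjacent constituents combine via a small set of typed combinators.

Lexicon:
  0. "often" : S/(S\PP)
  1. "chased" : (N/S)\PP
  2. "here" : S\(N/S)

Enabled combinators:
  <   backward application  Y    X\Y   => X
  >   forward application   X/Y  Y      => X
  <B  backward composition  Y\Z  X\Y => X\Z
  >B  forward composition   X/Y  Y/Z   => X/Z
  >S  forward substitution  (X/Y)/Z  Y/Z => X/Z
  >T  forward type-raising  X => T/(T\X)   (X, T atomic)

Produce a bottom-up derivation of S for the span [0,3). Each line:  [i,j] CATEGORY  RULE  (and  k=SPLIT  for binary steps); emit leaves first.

[0,1] S/(S\PP)  lex  "often"
[1,2] (N/S)\PP  lex  "chased"
[2,3] S\(N/S)  lex  "here"
[1,3] S\PP  <B  k=2
[0,3] S  >  k=1

[0,3] S   >
  [0,1] "often" : S/(S\PP)
  [1,3] S\PP   <B
    [1,2] "chased" : (N/S)\PP
    [2,3] "here" : S\(N/S)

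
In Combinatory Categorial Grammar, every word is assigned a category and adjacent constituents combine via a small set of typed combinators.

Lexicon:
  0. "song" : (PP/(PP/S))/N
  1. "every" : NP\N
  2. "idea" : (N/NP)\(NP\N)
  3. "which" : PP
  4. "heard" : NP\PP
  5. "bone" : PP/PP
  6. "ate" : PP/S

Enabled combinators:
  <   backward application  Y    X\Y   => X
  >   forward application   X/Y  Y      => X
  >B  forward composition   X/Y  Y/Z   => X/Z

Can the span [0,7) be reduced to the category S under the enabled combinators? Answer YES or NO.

(PP/(PP/S))/N NP\N (N/NP)\(NP\N) PP NP\PP PP/PP PP/S
CKY chart[0,7] = {PP}; S ∉ chart

NO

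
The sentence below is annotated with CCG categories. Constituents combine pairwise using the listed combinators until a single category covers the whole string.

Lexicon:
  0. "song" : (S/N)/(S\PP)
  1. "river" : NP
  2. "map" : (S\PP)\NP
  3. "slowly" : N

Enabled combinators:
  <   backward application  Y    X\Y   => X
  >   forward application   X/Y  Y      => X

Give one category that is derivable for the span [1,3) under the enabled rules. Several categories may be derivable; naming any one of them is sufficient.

[0,4] S   >
  [0,3] S/N   >
    [0,1] "song" : (S/N)/(S\PP)
    [1,3] S\PP   <
      [1,2] "river" : NP
      [2,3] "map" : (S\PP)\NP
  [3,4] "slowly" : N

S\PP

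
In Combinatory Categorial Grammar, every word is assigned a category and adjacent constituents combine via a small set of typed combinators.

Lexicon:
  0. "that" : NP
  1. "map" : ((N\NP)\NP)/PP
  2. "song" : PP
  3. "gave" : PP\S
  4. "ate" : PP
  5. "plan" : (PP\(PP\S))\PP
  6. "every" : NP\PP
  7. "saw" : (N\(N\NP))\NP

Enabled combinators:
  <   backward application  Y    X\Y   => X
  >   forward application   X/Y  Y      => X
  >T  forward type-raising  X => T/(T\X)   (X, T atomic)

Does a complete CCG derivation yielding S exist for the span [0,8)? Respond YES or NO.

NO

NP ((N\NP)\NP)/PP PP PP\S PP (PP\(PP\S))\PP NP\PP (N\(N\NP))\NP
CKY chart[0,8] = {N, N/(N\N), NP/(NP\N), PP/(PP\N), S/(S\N)}; S ∉ chart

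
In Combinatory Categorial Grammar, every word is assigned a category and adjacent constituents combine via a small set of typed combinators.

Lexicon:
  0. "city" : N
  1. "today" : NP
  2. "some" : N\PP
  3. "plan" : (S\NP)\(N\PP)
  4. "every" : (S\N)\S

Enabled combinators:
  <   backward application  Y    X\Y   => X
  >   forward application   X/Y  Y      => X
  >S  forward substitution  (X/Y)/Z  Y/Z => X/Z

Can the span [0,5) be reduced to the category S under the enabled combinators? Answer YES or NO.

YES

[0,5] S   <
  [0,1] "city" : N
  [1,5] S\N   <
    [1,4] S   <
      [1,2] "today" : NP
      [2,4] S\NP   <
        [2,3] "some" : N\PP
        [3,4] "plan" : (S\NP)\(N\PP)
    [4,5] "every" : (S\N)\S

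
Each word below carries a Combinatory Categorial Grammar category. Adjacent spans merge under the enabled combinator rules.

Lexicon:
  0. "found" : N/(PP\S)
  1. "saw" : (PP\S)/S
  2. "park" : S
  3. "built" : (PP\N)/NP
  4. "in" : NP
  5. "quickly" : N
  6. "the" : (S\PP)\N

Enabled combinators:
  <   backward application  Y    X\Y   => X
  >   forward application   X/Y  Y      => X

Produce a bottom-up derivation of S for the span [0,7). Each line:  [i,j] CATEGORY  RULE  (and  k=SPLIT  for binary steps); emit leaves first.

[0,7] S   <
  [0,5] PP   <
    [0,3] N   >
      [0,1] "found" : N/(PP\S)
      [1,3] PP\S   >
        [1,2] "saw" : (PP\S)/S
        [2,3] "park" : S
    [3,5] PP\N   >
      [3,4] "built" : (PP\N)/NP
      [4,5] "in" : NP
  [5,7] S\PP   <
    [5,6] "quickly" : N
    [6,7] "the" : (S\PP)\N

[0,1] N/(PP\S)  lex  "found"
[1,2] (PP\S)/S  lex  "saw"
[2,3] S  lex  "park"
[1,3] PP\S  >  k=2
[0,3] N  >  k=1
[3,4] (PP\N)/NP  lex  "built"
[4,5] NP  lex  "in"
[3,5] PP\N  >  k=4
[0,5] PP  <  k=3
[5,6] N  lex  "quickly"
[6,7] (S\PP)\N  lex  "the"
[5,7] S\PP  <  k=6
[0,7] S  <  k=5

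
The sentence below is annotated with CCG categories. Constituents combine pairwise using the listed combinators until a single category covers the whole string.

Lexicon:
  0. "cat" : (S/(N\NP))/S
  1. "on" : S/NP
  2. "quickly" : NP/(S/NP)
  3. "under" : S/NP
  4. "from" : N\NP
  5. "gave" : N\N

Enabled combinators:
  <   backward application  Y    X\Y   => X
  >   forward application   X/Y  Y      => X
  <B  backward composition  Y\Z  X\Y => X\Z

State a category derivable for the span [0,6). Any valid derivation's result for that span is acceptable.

S

[0,6] S   >
  [0,4] S/(N\NP)   >
    [0,1] "cat" : (S/(N\NP))/S
    [1,4] S   >
      [1,2] "on" : S/NP
      [2,4] NP   >
        [2,3] "quickly" : NP/(S/NP)
        [3,4] "under" : S/NP
  [4,6] N\NP   <B
    [4,5] "from" : N\NP
    [5,6] "gave" : N\N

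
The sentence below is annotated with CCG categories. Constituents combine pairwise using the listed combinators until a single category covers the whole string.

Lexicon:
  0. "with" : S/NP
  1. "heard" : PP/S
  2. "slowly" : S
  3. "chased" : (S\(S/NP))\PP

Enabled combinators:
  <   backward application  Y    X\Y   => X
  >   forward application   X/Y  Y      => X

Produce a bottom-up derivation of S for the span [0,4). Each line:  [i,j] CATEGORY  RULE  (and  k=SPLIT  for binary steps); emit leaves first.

[0,1] S/NP  lex  "with"
[1,2] PP/S  lex  "heard"
[2,3] S  lex  "slowly"
[1,3] PP  >  k=2
[3,4] (S\(S/NP))\PP  lex  "chased"
[1,4] S\(S/NP)  <  k=3
[0,4] S  <  k=1

[0,4] S   <
  [0,1] "with" : S/NP
  [1,4] S\(S/NP)   <
    [1,3] PP   >
      [1,2] "heard" : PP/S
      [2,3] "slowly" : S
    [3,4] "chased" : (S\(S/NP))\PP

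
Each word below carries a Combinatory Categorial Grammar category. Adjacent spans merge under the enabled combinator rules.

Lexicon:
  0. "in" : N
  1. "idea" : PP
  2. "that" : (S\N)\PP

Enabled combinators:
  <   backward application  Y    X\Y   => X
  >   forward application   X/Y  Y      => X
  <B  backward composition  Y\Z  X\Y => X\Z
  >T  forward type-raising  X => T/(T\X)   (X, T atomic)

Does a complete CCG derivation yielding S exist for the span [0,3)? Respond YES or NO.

[0,3] S   <
  [0,1] "in" : N
  [1,3] S\N   <
    [1,2] "idea" : PP
    [2,3] "that" : (S\N)\PP

YES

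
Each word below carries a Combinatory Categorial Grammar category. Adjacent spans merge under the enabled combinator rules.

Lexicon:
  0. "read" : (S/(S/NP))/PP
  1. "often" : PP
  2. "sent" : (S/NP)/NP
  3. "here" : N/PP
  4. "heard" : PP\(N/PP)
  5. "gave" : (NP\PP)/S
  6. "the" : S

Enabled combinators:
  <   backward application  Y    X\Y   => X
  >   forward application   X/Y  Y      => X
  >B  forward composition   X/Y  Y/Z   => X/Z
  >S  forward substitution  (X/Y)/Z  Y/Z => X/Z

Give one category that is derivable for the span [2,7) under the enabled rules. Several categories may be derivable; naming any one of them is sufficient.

S/NP

[0,7] S   >
  [0,2] S/(S/NP)   >
    [0,1] "read" : (S/(S/NP))/PP
    [1,2] "often" : PP
  [2,7] S/NP   >
    [2,3] "sent" : (S/NP)/NP
    [3,7] NP   <
      [3,5] PP   <
        [3,4] "here" : N/PP
        [4,5] "heard" : PP\(N/PP)
      [5,7] NP\PP   >
        [5,6] "gave" : (NP\PP)/S
        [6,7] "the" : S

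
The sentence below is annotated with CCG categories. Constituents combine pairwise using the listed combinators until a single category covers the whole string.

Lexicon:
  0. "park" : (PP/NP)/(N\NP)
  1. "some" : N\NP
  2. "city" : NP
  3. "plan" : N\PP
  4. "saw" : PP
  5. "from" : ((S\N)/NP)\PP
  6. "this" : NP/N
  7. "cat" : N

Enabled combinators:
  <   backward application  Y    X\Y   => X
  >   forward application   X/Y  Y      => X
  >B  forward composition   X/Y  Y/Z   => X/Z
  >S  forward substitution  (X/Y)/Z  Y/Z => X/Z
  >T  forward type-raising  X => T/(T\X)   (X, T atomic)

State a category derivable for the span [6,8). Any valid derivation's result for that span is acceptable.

NP

[0,8] S   <
  [0,4] N   <
    [0,3] PP   >
      [0,2] PP/NP   >
        [0,1] "park" : (PP/NP)/(N\NP)
        [1,2] "some" : N\NP
      [2,3] "city" : NP
    [3,4] "plan" : N\PP
  [4,8] S\N   >
    [4,6] (S\N)/NP   <
      [4,5] "saw" : PP
      [5,6] "from" : ((S\N)/NP)\PP
    [6,8] NP   >
      [6,7] "this" : NP/N
      [7,8] "cat" : N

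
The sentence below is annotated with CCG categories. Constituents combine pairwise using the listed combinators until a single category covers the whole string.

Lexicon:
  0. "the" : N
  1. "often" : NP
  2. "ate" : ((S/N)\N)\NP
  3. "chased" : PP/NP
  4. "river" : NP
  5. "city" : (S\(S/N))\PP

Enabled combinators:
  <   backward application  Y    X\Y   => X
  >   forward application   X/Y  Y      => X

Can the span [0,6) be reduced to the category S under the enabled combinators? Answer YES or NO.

[0,6] S   <
  [0,3] S/N   <
    [0,1] "the" : N
    [1,3] (S/N)\N   <
      [1,2] "often" : NP
      [2,3] "ate" : ((S/N)\N)\NP
  [3,6] S\(S/N)   <
    [3,5] PP   >
      [3,4] "chased" : PP/NP
      [4,5] "river" : NP
    [5,6] "city" : (S\(S/N))\PP

YES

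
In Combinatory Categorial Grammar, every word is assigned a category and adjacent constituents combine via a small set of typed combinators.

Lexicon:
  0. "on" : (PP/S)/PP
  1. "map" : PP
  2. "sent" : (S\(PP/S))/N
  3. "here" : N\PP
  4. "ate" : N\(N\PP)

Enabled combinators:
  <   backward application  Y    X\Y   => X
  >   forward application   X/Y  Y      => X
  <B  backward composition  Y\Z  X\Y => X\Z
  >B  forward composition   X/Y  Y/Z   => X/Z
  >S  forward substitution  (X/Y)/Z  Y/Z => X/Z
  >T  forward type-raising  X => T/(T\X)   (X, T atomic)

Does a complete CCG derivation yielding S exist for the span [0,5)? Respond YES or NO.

YES

[0,5] S   <
  [0,2] PP/S   >
    [0,1] "on" : (PP/S)/PP
    [1,2] "map" : PP
  [2,5] S\(PP/S)   >
    [2,3] "sent" : (S\(PP/S))/N
    [3,5] N   <
      [3,4] "here" : N\PP
      [4,5] "ate" : N\(N\PP)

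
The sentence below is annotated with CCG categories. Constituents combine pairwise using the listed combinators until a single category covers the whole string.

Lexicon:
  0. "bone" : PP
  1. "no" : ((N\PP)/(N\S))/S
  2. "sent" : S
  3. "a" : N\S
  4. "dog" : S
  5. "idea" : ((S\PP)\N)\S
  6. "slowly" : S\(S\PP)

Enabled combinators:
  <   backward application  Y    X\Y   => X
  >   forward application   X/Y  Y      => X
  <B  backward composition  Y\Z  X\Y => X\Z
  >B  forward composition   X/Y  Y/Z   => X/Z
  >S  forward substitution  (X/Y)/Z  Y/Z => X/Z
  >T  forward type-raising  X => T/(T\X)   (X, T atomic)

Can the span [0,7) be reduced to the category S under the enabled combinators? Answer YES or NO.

YES

[0,7] S   <
  [0,6] S\PP   <
    [0,4] N   >
      [0,1] N/(N\PP)   >T
        [0,1] "bone" : PP
      [1,4] N\PP   >
        [1,3] (N\PP)/(N\S)   >
          [1,2] "no" : ((N\PP)/(N\S))/S
          [2,3] "sent" : S
        [3,4] "a" : N\S
    [4,6] (S\PP)\N   <
      [4,5] "dog" : S
      [5,6] "idea" : ((S\PP)\N)\S
  [6,7] "slowly" : S\(S\PP)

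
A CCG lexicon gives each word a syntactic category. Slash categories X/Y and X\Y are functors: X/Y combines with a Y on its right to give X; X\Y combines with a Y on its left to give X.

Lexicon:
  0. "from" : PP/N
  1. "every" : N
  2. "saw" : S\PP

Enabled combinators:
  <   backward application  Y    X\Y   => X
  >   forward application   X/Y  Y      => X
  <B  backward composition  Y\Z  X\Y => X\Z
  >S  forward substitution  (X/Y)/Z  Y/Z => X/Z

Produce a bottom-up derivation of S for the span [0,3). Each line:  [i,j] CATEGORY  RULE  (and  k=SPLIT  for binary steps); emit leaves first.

[0,1] PP/N  lex  "from"
[1,2] N  lex  "every"
[0,2] PP  >  k=1
[2,3] S\PP  lex  "saw"
[0,3] S  <  k=2

[0,3] S   <
  [0,2] PP   >
    [0,1] "from" : PP/N
    [1,2] "every" : N
  [2,3] "saw" : S\PP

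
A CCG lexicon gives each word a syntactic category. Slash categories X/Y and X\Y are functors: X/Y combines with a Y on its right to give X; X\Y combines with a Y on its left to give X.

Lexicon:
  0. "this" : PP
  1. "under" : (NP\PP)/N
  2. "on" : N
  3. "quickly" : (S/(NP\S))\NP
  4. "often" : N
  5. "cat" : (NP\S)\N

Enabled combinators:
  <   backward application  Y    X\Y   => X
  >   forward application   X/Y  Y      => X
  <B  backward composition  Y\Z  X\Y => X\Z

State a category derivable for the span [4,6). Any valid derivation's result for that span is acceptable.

NP\S

[0,6] S   >
  [0,4] S/(NP\S)   <
    [0,3] NP   <
      [0,1] "this" : PP
      [1,3] NP\PP   >
        [1,2] "under" : (NP\PP)/N
        [2,3] "on" : N
    [3,4] "quickly" : (S/(NP\S))\NP
  [4,6] NP\S   <
    [4,5] "often" : N
    [5,6] "cat" : (NP\S)\N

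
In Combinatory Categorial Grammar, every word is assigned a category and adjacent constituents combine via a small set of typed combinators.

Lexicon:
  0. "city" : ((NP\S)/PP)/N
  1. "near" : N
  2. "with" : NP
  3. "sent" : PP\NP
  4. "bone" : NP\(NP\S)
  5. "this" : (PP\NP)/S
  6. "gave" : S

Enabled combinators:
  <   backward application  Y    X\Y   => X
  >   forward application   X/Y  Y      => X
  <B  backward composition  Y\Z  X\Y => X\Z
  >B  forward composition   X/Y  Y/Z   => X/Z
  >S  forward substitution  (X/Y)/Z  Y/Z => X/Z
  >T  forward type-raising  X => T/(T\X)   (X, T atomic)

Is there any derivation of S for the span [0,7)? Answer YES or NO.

((NP\S)/PP)/N N NP PP\NP NP\(NP\S) (PP\NP)/S S
CKY chart[0,7] = {N/(N\PP), NP/(NP\PP), PP, PP/(PP\PP), PP/(S\S), S/(S\PP)}; S ∉ chart

NO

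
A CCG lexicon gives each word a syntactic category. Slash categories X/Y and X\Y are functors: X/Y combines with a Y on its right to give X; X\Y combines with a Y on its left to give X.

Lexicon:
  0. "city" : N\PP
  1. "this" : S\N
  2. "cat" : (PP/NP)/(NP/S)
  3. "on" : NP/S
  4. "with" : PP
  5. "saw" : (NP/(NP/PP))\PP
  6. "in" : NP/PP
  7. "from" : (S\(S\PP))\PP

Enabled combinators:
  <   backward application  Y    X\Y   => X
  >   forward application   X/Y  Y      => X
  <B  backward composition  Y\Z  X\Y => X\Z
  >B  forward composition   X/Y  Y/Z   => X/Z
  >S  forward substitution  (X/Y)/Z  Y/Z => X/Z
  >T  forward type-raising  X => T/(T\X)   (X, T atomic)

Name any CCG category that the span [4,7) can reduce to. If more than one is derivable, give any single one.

NP

[0,8] S   <
  [0,2] S\PP   <B
    [0,1] "city" : N\PP
    [1,2] "this" : S\N
  [2,8] S\(S\PP)   <
    [2,7] PP   >
      [2,4] PP/NP   >
        [2,3] "cat" : (PP/NP)/(NP/S)
        [3,4] "on" : NP/S
      [4,7] NP   >
        [4,6] NP/(NP/PP)   <
          [4,5] "with" : PP
          [5,6] "saw" : (NP/(NP/PP))\PP
        [6,7] "in" : NP/PP
    [7,8] "from" : (S\(S\PP))\PP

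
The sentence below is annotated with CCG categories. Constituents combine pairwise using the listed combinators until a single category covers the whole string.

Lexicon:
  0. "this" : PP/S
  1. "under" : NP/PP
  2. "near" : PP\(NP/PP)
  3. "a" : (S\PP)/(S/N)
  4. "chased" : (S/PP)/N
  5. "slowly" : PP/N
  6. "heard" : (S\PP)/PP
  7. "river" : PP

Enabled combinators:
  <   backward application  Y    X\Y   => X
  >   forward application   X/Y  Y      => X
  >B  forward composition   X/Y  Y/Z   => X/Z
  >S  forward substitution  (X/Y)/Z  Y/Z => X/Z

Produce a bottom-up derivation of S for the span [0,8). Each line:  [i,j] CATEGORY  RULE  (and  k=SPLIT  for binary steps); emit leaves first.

[0,8] S   <
  [0,6] PP   >
    [0,1] "this" : PP/S
    [1,6] S   <
      [1,3] PP   <
        [1,2] "under" : NP/PP
        [2,3] "near" : PP\(NP/PP)
      [3,6] S\PP   >
        [3,4] "a" : (S\PP)/(S/N)
        [4,6] S/N   >S
          [4,5] "chased" : (S/PP)/N
          [5,6] "slowly" : PP/N
  [6,8] S\PP   >
    [6,7] "heard" : (S\PP)/PP
    [7,8] "river" : PP

[0,1] PP/S  lex  "this"
[1,2] NP/PP  lex  "under"
[2,3] PP\(NP/PP)  lex  "near"
[1,3] PP  <  k=2
[3,4] (S\PP)/(S/N)  lex  "a"
[4,5] (S/PP)/N  lex  "chased"
[5,6] PP/N  lex  "slowly"
[4,6] S/N  >S  k=5
[3,6] S\PP  >  k=4
[1,6] S  <  k=3
[0,6] PP  >  k=1
[6,7] (S\PP)/PP  lex  "heard"
[7,8] PP  lex  "river"
[6,8] S\PP  >  k=7
[0,8] S  <  k=6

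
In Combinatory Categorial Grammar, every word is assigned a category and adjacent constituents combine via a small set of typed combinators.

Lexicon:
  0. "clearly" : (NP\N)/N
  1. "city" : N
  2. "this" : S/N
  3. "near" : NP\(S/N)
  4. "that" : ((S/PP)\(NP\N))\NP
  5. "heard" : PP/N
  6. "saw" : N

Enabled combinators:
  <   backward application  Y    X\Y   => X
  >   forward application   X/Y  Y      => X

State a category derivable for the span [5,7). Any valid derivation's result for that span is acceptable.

PP

[0,7] S   >
  [0,5] S/PP   <
    [0,2] NP\N   >
      [0,1] "clearly" : (NP\N)/N
      [1,2] "city" : N
    [2,5] (S/PP)\(NP\N)   <
      [2,4] NP   <
        [2,3] "this" : S/N
        [3,4] "near" : NP\(S/N)
      [4,5] "that" : ((S/PP)\(NP\N))\NP
  [5,7] PP   >
    [5,6] "heard" : PP/N
    [6,7] "saw" : N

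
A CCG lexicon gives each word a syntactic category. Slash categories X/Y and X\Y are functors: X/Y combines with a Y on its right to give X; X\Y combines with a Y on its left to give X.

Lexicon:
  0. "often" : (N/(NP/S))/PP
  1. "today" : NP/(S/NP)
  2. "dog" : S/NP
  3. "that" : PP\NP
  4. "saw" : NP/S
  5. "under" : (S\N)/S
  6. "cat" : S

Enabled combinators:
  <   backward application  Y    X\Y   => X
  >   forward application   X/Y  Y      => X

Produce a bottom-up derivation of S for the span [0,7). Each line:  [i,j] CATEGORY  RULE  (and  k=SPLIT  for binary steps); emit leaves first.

[0,1] (N/(NP/S))/PP  lex  "often"
[1,2] NP/(S/NP)  lex  "today"
[2,3] S/NP  lex  "dog"
[1,3] NP  >  k=2
[3,4] PP\NP  lex  "that"
[1,4] PP  <  k=3
[0,4] N/(NP/S)  >  k=1
[4,5] NP/S  lex  "saw"
[0,5] N  >  k=4
[5,6] (S\N)/S  lex  "under"
[6,7] S  lex  "cat"
[5,7] S\N  >  k=6
[0,7] S  <  k=5

[0,7] S   <
  [0,5] N   >
    [0,4] N/(NP/S)   >
      [0,1] "often" : (N/(NP/S))/PP
      [1,4] PP   <
        [1,3] NP   >
          [1,2] "today" : NP/(S/NP)
          [2,3] "dog" : S/NP
        [3,4] "that" : PP\NP
    [4,5] "saw" : NP/S
  [5,7] S\N   >
    [5,6] "under" : (S\N)/S
    [6,7] "cat" : S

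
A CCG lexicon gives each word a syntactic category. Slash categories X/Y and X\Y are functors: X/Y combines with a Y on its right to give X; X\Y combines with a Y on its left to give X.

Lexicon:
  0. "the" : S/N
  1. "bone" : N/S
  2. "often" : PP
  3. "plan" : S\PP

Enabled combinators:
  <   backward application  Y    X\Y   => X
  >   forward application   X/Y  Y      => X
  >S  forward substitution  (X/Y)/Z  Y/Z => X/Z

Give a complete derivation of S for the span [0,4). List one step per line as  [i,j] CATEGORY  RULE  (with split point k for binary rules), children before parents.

[0,1] S/N  lex  "the"
[1,2] N/S  lex  "bone"
[2,3] PP  lex  "often"
[3,4] S\PP  lex  "plan"
[2,4] S  <  k=3
[1,4] N  >  k=2
[0,4] S  >  k=1

[0,4] S   >
  [0,1] "the" : S/N
  [1,4] N   >
    [1,2] "bone" : N/S
    [2,4] S   <
      [2,3] "often" : PP
      [3,4] "plan" : S\PP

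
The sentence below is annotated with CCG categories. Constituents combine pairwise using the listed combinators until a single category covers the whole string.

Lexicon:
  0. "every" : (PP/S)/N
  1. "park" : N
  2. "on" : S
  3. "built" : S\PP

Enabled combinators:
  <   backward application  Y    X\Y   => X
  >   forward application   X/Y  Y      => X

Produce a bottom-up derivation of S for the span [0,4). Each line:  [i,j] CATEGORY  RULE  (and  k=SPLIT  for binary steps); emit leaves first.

[0,4] S   <
  [0,3] PP   >
    [0,2] PP/S   >
      [0,1] "every" : (PP/S)/N
      [1,2] "park" : N
    [2,3] "on" : S
  [3,4] "built" : S\PP

[0,1] (PP/S)/N  lex  "every"
[1,2] N  lex  "park"
[0,2] PP/S  >  k=1
[2,3] S  lex  "on"
[0,3] PP  >  k=2
[3,4] S\PP  lex  "built"
[0,4] S  <  k=3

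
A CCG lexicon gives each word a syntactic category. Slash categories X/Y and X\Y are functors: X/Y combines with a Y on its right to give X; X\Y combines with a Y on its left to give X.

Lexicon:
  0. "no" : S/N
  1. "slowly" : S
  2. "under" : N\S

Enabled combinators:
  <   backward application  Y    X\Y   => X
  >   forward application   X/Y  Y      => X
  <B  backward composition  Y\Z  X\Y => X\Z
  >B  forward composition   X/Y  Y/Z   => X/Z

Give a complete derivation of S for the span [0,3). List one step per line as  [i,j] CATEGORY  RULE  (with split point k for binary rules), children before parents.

[0,3] S   >
  [0,1] "no" : S/N
  [1,3] N   <
    [1,2] "slowly" : S
    [2,3] "under" : N\S

[0,1] S/N  lex  "no"
[1,2] S  lex  "slowly"
[2,3] N\S  lex  "under"
[1,3] N  <  k=2
[0,3] S  >  k=1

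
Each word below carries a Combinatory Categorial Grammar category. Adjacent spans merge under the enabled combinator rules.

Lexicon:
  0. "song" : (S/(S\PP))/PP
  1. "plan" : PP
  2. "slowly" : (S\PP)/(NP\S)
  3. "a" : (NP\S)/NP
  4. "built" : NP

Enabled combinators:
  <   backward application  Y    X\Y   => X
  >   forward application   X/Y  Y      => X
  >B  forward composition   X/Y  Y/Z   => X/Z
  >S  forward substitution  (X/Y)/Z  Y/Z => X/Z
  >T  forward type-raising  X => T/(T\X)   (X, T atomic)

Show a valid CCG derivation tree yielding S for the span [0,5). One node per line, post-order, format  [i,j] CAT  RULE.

[0,1] (S/(S\PP))/PP  lex  "song"
[1,2] PP  lex  "plan"
[0,2] S/(S\PP)  >  k=1
[2,3] (S\PP)/(NP\S)  lex  "slowly"
[3,4] (NP\S)/NP  lex  "a"
[4,5] NP  lex  "built"
[3,5] NP\S  >  k=4
[2,5] S\PP  >  k=3
[0,5] S  >  k=2

[0,5] S   >
  [0,2] S/(S\PP)   >
    [0,1] "song" : (S/(S\PP))/PP
    [1,2] "plan" : PP
  [2,5] S\PP   >
    [2,3] "slowly" : (S\PP)/(NP\S)
    [3,5] NP\S   >
      [3,4] "a" : (NP\S)/NP
      [4,5] "built" : NP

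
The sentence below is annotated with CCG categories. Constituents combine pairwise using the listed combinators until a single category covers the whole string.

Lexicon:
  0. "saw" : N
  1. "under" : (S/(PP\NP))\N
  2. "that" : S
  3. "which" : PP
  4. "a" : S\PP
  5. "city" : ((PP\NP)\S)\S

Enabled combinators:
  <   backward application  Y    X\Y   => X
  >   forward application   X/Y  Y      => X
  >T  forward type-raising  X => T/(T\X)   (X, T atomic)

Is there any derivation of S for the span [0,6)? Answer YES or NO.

[0,6] S   >
  [0,2] S/(PP\NP)   <
    [0,1] "saw" : N
    [1,2] "under" : (S/(PP\NP))\N
  [2,6] PP\NP   <
    [2,3] "that" : S
    [3,6] (PP\NP)\S   <
      [3,5] S   <
        [3,4] "which" : PP
        [4,5] "a" : S\PP
      [5,6] "city" : ((PP\NP)\S)\S

YES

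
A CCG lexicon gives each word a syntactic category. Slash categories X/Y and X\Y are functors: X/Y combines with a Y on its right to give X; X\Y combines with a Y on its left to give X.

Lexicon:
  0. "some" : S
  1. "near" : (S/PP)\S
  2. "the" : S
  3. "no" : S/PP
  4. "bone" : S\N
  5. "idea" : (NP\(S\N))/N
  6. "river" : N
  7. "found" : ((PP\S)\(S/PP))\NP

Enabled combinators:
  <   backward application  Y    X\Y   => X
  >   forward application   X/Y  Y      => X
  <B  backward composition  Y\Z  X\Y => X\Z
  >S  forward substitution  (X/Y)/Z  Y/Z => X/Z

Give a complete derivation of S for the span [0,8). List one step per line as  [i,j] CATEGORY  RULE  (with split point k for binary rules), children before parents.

[0,8] S   >
  [0,2] S/PP   <
    [0,1] "some" : S
    [1,2] "near" : (S/PP)\S
  [2,8] PP   <
    [2,3] "the" : S
    [3,8] PP\S   <
      [3,4] "no" : S/PP
      [4,8] (PP\S)\(S/PP)   <
        [4,7] NP   <
          [4,5] "bone" : S\N
          [5,7] NP\(S\N)   >
            [5,6] "idea" : (NP\(S\N))/N
            [6,7] "river" : N
        [7,8] "found" : ((PP\S)\(S/PP))\NP

[0,1] S  lex  "some"
[1,2] (S/PP)\S  lex  "near"
[0,2] S/PP  <  k=1
[2,3] S  lex  "the"
[3,4] S/PP  lex  "no"
[4,5] S\N  lex  "bone"
[5,6] (NP\(S\N))/N  lex  "idea"
[6,7] N  lex  "river"
[5,7] NP\(S\N)  >  k=6
[4,7] NP  <  k=5
[7,8] ((PP\S)\(S/PP))\NP  lex  "found"
[4,8] (PP\S)\(S/PP)  <  k=7
[3,8] PP\S  <  k=4
[2,8] PP  <  k=3
[0,8] S  >  k=2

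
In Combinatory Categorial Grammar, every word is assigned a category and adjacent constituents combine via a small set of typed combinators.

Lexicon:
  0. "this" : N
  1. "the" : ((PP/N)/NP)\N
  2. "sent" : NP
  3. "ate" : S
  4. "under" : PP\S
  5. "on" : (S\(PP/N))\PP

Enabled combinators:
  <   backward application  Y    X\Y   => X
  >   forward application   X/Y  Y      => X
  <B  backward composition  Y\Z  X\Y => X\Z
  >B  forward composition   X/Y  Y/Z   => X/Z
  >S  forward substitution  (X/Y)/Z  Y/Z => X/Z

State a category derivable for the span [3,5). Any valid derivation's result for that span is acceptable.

PP

[0,6] S   <
  [0,3] PP/N   >
    [0,2] (PP/N)/NP   <
      [0,1] "this" : N
      [1,2] "the" : ((PP/N)/NP)\N
    [2,3] "sent" : NP
  [3,6] S\(PP/N)   <
    [3,5] PP   <
      [3,4] "ate" : S
      [4,5] "under" : PP\S
    [5,6] "on" : (S\(PP/N))\PP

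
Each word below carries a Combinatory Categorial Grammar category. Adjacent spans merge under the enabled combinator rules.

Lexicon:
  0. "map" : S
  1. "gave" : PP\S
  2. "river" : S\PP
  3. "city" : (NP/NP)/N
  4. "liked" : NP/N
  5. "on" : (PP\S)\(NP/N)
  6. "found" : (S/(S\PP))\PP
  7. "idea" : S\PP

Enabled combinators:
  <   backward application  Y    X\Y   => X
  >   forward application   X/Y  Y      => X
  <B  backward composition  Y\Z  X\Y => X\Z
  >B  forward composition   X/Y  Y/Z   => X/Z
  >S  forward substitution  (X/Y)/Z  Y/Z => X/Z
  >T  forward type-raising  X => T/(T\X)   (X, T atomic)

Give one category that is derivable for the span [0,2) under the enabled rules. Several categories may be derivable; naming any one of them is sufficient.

PP

[0,8] S   >
  [0,7] S/(S\PP)   <
    [0,6] PP   <
      [0,3] S   <
        [0,2] PP   <
          [0,1] "map" : S
          [1,2] "gave" : PP\S
        [2,3] "river" : S\PP
      [3,6] PP\S   <
        [3,5] NP/N   >S
          [3,4] "city" : (NP/NP)/N
          [4,5] "liked" : NP/N
        [5,6] "on" : (PP\S)\(NP/N)
    [6,7] "found" : (S/(S\PP))\PP
  [7,8] "idea" : S\PP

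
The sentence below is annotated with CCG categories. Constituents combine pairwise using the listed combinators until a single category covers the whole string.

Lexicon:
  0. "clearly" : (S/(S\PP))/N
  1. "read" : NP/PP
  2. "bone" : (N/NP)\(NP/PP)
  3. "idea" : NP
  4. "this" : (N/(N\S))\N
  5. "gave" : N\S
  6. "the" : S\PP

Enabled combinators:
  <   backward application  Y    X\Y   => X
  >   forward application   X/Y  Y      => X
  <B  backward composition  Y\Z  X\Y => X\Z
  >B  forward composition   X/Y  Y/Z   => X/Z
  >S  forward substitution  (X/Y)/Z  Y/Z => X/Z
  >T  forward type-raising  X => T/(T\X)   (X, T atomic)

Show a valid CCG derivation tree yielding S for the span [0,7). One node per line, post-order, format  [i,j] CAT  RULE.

[0,7] S   >
  [0,6] S/(S\PP)   >
    [0,1] "clearly" : (S/(S\PP))/N
    [1,6] N   >
      [1,5] N/(N\S)   <
        [1,4] N   >
          [1,3] N/NP   <
            [1,2] "read" : NP/PP
            [2,3] "bone" : (N/NP)\(NP/PP)
          [3,4] "idea" : NP
        [4,5] "this" : (N/(N\S))\N
      [5,6] "gave" : N\S
  [6,7] "the" : S\PP

[0,1] (S/(S\PP))/N  lex  "clearly"
[1,2] NP/PP  lex  "read"
[2,3] (N/NP)\(NP/PP)  lex  "bone"
[1,3] N/NP  <  k=2
[3,4] NP  lex  "idea"
[1,4] N  >  k=3
[4,5] (N/(N\S))\N  lex  "this"
[1,5] N/(N\S)  <  k=4
[5,6] N\S  lex  "gave"
[1,6] N  >  k=5
[0,6] S/(S\PP)  >  k=1
[6,7] S\PP  lex  "the"
[0,7] S  >  k=6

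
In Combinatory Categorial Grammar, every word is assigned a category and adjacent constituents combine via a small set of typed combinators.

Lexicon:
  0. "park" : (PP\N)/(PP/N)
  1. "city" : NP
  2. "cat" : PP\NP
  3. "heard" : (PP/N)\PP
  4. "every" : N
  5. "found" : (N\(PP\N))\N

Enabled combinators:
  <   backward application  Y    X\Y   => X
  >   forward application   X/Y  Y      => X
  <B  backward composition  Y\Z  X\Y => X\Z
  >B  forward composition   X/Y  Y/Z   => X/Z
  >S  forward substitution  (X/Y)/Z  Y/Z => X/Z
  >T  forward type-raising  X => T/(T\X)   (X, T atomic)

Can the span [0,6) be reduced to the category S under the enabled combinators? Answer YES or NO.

NO

(PP\N)/(PP/N) NP PP\NP (PP/N)\PP N (N\(PP\N))\N
CKY chart[0,6] = {N, N/(N\N), NP/(NP\N), PP/(PP\N), S/(S\N)}; S ∉ chart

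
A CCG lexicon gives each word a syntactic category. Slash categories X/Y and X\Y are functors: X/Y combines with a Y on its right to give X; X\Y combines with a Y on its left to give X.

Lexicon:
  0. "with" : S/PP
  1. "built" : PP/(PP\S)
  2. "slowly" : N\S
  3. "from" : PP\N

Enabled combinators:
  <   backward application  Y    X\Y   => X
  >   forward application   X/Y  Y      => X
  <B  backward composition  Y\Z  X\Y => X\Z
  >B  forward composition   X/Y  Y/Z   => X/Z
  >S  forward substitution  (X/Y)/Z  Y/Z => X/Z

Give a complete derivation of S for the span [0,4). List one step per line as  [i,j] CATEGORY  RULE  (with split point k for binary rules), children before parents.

[0,4] S   >
  [0,1] "with" : S/PP
  [1,4] PP   >
    [1,2] "built" : PP/(PP\S)
    [2,4] PP\S   <B
      [2,3] "slowly" : N\S
      [3,4] "from" : PP\N

[0,1] S/PP  lex  "with"
[1,2] PP/(PP\S)  lex  "built"
[2,3] N\S  lex  "slowly"
[3,4] PP\N  lex  "from"
[2,4] PP\S  <B  k=3
[1,4] PP  >  k=2
[0,4] S  >  k=1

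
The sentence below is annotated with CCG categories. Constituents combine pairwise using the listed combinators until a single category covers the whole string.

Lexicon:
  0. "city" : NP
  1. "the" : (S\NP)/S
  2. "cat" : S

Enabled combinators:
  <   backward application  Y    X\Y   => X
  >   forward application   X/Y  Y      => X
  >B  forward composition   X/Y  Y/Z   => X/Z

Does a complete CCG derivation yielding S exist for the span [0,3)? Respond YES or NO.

[0,3] S   <
  [0,1] "city" : NP
  [1,3] S\NP   >
    [1,2] "the" : (S\NP)/S
    [2,3] "cat" : S

YES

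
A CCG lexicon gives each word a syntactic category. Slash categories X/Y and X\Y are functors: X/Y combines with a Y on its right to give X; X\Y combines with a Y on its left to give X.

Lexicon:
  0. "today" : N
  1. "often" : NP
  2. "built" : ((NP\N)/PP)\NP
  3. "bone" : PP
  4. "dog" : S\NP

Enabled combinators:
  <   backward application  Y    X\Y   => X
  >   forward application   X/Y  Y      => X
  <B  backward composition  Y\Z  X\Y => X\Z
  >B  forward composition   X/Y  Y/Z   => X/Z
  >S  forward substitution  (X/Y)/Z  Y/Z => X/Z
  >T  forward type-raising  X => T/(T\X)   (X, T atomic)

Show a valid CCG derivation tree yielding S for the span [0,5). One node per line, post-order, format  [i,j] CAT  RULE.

[0,1] N  lex  "today"
[1,2] NP  lex  "often"
[2,3] ((NP\N)/PP)\NP  lex  "built"
[1,3] (NP\N)/PP  <  k=2
[3,4] PP  lex  "bone"
[1,4] NP\N  >  k=3
[0,4] NP  <  k=1
[4,5] S\NP  lex  "dog"
[0,5] S  <  k=4

[0,5] S   <
  [0,4] NP   <
    [0,1] "today" : N
    [1,4] NP\N   >
      [1,3] (NP\N)/PP   <
        [1,2] "often" : NP
        [2,3] "built" : ((NP\N)/PP)\NP
      [3,4] "bone" : PP
  [4,5] "dog" : S\NP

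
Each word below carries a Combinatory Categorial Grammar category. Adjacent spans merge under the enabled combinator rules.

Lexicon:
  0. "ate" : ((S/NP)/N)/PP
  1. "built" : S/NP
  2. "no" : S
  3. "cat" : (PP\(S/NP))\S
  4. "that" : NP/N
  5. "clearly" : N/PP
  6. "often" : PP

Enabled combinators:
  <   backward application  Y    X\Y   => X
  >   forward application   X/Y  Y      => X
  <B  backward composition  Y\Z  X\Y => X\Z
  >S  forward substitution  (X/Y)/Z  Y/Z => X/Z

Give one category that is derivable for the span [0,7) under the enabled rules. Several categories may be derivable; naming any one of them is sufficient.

S

[0,7] S   >
  [0,5] S/N   >S
    [0,4] (S/NP)/N   >
      [0,1] "ate" : ((S/NP)/N)/PP
      [1,4] PP   <
        [1,2] "built" : S/NP
        [2,4] PP\(S/NP)   <
          [2,3] "no" : S
          [3,4] "cat" : (PP\(S/NP))\S
    [4,5] "that" : NP/N
  [5,7] N   >
    [5,6] "clearly" : N/PP
    [6,7] "often" : PP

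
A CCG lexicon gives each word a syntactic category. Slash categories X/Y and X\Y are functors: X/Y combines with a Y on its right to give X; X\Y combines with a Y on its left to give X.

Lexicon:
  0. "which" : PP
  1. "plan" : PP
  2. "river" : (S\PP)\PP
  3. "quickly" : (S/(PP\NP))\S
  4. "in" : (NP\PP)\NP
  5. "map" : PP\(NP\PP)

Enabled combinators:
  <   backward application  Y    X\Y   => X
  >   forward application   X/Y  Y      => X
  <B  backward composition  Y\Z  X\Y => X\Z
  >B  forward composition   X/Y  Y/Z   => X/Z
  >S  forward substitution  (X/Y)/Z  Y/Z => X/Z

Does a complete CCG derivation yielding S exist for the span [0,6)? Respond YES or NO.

YES

[0,6] S   >
  [0,4] S/(PP\NP)   <
    [0,3] S   <
      [0,1] "which" : PP
      [1,3] S\PP   <
        [1,2] "plan" : PP
        [2,3] "river" : (S\PP)\PP
    [3,4] "quickly" : (S/(PP\NP))\S
  [4,6] PP\NP   <B
    [4,5] "in" : (NP\PP)\NP
    [5,6] "map" : PP\(NP\PP)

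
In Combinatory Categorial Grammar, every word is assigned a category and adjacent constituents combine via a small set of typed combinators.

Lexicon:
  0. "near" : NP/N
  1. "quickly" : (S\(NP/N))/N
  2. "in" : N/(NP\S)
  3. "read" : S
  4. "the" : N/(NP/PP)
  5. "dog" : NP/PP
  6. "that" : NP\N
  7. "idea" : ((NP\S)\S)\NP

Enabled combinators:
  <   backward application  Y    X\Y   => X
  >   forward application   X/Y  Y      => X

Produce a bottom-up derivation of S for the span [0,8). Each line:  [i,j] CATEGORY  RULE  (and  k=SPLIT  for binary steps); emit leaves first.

[0,1] NP/N  lex  "near"
[1,2] (S\(NP/N))/N  lex  "quickly"
[2,3] N/(NP\S)  lex  "in"
[3,4] S  lex  "read"
[4,5] N/(NP/PP)  lex  "the"
[5,6] NP/PP  lex  "dog"
[4,6] N  >  k=5
[6,7] NP\N  lex  "that"
[4,7] NP  <  k=6
[7,8] ((NP\S)\S)\NP  lex  "idea"
[4,8] (NP\S)\S  <  k=7
[3,8] NP\S  <  k=4
[2,8] N  >  k=3
[1,8] S\(NP/N)  >  k=2
[0,8] S  <  k=1

[0,8] S   <
  [0,1] "near" : NP/N
  [1,8] S\(NP/N)   >
    [1,2] "quickly" : (S\(NP/N))/N
    [2,8] N   >
      [2,3] "in" : N/(NP\S)
      [3,8] NP\S   <
        [3,4] "read" : S
        [4,8] (NP\S)\S   <
          [4,7] NP   <
            [4,6] N   >
              [4,5] "the" : N/(NP/PP)
              [5,6] "dog" : NP/PP
            [6,7] "that" : NP\N
          [7,8] "idea" : ((NP\S)\S)\NP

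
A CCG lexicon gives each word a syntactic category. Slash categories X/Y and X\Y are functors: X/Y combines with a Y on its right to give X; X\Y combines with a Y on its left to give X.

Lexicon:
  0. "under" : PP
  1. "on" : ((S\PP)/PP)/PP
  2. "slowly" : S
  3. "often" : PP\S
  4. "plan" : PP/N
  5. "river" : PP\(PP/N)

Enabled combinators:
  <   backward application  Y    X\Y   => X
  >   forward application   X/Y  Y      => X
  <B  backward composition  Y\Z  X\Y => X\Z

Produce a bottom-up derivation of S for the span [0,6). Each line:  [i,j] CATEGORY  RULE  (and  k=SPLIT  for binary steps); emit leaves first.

[0,1] PP  lex  "under"
[1,2] ((S\PP)/PP)/PP  lex  "on"
[2,3] S  lex  "slowly"
[3,4] PP\S  lex  "often"
[2,4] PP  <  k=3
[1,4] (S\PP)/PP  >  k=2
[4,5] PP/N  lex  "plan"
[5,6] PP\(PP/N)  lex  "river"
[4,6] PP  <  k=5
[1,6] S\PP  >  k=4
[0,6] S  <  k=1

[0,6] S   <
  [0,1] "under" : PP
  [1,6] S\PP   >
    [1,4] (S\PP)/PP   >
      [1,2] "on" : ((S\PP)/PP)/PP
      [2,4] PP   <
        [2,3] "slowly" : S
        [3,4] "often" : PP\S
    [4,6] PP   <
      [4,5] "plan" : PP/N
      [5,6] "river" : PP\(PP/N)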